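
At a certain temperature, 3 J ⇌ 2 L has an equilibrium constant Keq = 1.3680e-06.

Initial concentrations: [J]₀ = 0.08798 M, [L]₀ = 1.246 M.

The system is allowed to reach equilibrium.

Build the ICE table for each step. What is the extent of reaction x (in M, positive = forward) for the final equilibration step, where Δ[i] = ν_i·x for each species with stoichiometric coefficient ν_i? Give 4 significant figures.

Q₀ = 2280 vs Keq = 1.3680e-06 ⇒ Q>K, reverse
Step 1:
                    J           L
  Initial     0.08798       1.246
  Change        1.864      -1.243
  Equil         1.952     0.00319
  solve Keq expr → x = -0.6214; check Q = 1.3680e-06

x = -0.6214 M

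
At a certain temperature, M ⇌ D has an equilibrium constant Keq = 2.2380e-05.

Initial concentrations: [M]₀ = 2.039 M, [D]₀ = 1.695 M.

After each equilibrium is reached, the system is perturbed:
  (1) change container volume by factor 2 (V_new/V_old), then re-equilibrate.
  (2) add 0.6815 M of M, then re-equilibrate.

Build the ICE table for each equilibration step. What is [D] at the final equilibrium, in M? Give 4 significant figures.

Q₀ = 0.8313 vs Keq = 2.2380e-05 ⇒ Q>K, reverse
Step 1:
                   M          D
  I            2.039      1.695
  C            1.695     -1.695
  E            3.734 8.3565e-05
  solve Keq expr → x = -1.695; check Q = 2.2380e-05
Then change container volume by factor 2 (V_new/V_old).
Step 2:
                   M          D
  I            1.867 4.1783e-05
  C                0          0
  E            1.867 4.1783e-05
  solve Keq expr → x = 0; check Q = 2.2380e-05
Then add 0.6815 M of M.
Step 3:
                   M          D
  I            2.548 4.1783e-05
  C       -1.5252e-05 1.5252e-05
  E            2.548 5.7034e-05
  solve Keq expr → x = 1.5252e-05; check Q = 2.2380e-05

[D]_eq = 5.7034e-05 M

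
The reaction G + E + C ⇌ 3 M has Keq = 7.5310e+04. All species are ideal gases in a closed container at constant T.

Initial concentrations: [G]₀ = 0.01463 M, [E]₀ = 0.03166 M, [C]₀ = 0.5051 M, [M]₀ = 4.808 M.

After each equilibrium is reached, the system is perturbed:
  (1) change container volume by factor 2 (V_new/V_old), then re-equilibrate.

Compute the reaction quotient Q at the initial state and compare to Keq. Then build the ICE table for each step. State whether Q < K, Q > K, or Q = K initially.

Q₀ = 4.7507e+05 vs Keq = 7.5310e+04 ⇒ Q>K, reverse
Step 1:
                    G           E           C           M
  Initial     0.01463     0.03166      0.5051       4.808
  Change      0.02873     0.02873     0.02873    -0.08619
  Equil       0.04336     0.06039      0.5338       4.722
  solve Keq expr → x = -0.02873; check Q = 7.5310e+04
Then change container volume by factor 2 (V_new/V_old).
Step 2:
                    G           E           C           M
  Initial     0.02168      0.0302      0.2669       2.361
  Change            0           0           0           0
  Equil       0.02168      0.0302      0.2669       2.361
  solve Keq expr → x = 0; check Q = 7.5310e+04

Q₀ = 4.7507e+05; Q > K (proceeds reverse)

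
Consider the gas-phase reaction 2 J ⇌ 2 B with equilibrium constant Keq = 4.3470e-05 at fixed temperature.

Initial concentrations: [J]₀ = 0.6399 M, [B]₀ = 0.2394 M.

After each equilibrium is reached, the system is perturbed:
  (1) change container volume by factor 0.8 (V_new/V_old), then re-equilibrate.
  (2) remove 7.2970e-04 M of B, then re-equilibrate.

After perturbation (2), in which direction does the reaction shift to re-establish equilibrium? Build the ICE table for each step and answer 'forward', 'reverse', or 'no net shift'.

Direction: forward

Q₀ = 0.14 vs Keq = 4.3470e-05 ⇒ Q>K, reverse
Step 1:
                  J         B
  Initial    0.6399    0.2394
  Change     0.2336   -0.2336
  Equil      0.8735  0.005759
  solve Keq expr → x = -0.1168; check Q = 4.3470e-05
Then change container volume by factor 0.8 (V_new/V_old).
Step 2:
                  J         B
  Initial     1.092  0.007199
  Change          0         0
  Equil       1.092  0.007199
  solve Keq expr → x = 0; check Q = 4.3470e-05
Then remove 7.2970e-04 M of B.
Step 3:
                  J         B
  Initial     1.092   0.00647
  Change  -7.2492e-04 7.2492e-04
  Equil       1.091  0.007194
  solve Keq expr → x = 3.6246e-04; check Q = 4.3470e-05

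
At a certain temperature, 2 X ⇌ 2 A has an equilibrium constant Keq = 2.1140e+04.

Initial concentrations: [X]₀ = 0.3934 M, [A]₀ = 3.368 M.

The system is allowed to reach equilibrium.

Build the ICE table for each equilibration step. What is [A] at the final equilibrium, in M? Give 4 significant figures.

[A]_eq = 3.736 M

Q₀ = 73.3 vs Keq = 2.1140e+04 ⇒ Q<K, forward
Step 1:
                   X          A
  Initial     0.3934      3.368
  Change     -0.3677     0.3677
  Equil      0.02569      3.736
  solve Keq expr → x = 0.1839; check Q = 2.1140e+04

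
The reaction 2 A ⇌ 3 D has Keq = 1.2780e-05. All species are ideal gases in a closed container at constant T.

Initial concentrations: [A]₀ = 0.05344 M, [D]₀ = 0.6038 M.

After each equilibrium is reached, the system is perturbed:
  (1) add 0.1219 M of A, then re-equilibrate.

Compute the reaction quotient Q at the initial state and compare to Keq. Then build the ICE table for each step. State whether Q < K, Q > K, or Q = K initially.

Q₀ = 77.08 vs Keq = 1.2780e-05 ⇒ Q>K, reverse
Step 1:
                  A         D
  I         0.05344    0.6038
  C          0.3934   -0.5901
  E          0.4469   0.01367
  solve Keq expr → x = -0.1967; check Q = 1.2780e-05
Then add 0.1219 M of A.
Step 2:
                  A         D
  I          0.5688   0.01367
  C        -0.00157  0.002355
  E          0.5672   0.01602
  solve Keq expr → x = 7.8485e-04; check Q = 1.2780e-05

Q₀ = 77.08; Q > K (proceeds reverse)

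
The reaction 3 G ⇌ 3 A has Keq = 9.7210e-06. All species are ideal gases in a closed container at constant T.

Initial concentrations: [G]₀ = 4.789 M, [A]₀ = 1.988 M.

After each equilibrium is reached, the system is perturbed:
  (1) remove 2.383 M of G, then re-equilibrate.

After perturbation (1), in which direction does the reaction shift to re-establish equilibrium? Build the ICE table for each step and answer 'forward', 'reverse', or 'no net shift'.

Q₀ = 0.07153 vs Keq = 9.7210e-06 ⇒ Q>K, reverse
Step 1:
                   G          A
  I            4.789      1.988
  C            1.846     -1.846
  E            6.635     0.1416
  solve Keq expr → x = -0.6155; check Q = 9.7210e-06
Then remove 2.383 M of G.
Step 2:
                   G          A
  I            4.252     0.1416
  C           0.0498    -0.0498
  E            4.302    0.09182
  solve Keq expr → x = -0.0166; check Q = 9.7210e-06

Direction: reverse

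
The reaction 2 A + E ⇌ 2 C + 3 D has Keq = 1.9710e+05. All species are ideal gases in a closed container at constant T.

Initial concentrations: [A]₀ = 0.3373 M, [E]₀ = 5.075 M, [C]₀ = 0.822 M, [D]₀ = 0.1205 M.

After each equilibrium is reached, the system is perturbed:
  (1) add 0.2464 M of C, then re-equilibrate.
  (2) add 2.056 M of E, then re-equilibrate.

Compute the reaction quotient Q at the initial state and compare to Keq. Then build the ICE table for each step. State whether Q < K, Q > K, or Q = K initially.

Q₀ = 0.002048 vs Keq = 1.9710e+05 ⇒ Q<K, forward
Step 1:
                  A         E         C         D
  I          0.3373     5.075     0.822    0.1205
  C         -0.3367   -0.1684    0.3367    0.5051
  E       5.8299e-04     4.907     1.159    0.6256
  solve Keq expr → x = 0.1684; check Q = 1.9710e+05
Then add 0.2464 M of C.
Step 2:
                  A         E         C         D
  I       5.8299e-04     4.907     1.405    0.6256
  C       1.2359e-04 6.1796e-05 -1.2359e-04 -1.8539e-04
  E       7.0658e-04     4.907     1.405    0.6254
  solve Keq expr → x = -6.1796e-05; check Q = 1.9710e+05
Then add 2.056 M of E.
Step 3:
                  A         E         C         D
  I       7.0658e-04     6.963     1.405    0.6254
  C       -1.1313e-04 -5.6567e-05 1.1313e-04 1.6970e-04
  E       5.9345e-04     6.963     1.405    0.6256
  solve Keq expr → x = 5.6567e-05; check Q = 1.9710e+05

Q₀ = 0.002048; Q < K (proceeds forward)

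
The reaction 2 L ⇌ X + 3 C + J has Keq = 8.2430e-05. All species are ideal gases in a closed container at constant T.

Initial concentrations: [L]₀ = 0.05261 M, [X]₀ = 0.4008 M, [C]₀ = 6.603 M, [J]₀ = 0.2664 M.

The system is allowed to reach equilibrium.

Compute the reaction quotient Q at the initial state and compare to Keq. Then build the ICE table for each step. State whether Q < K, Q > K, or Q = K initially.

Q₀ = 1.1106e+04 vs Keq = 8.2430e-05 ⇒ Q>K, reverse
Step 1:
                    L           X           C           J
  init        0.05261      0.4008       6.603      0.2664
  Δ            0.5328     -0.2664     -0.7992     -0.2664
  eq           0.5854      0.1344       5.804  1.0751e-06
  solve Keq expr → x = -0.2664; check Q = 8.2430e-05

Q₀ = 1.1106e+04; Q > K (proceeds reverse)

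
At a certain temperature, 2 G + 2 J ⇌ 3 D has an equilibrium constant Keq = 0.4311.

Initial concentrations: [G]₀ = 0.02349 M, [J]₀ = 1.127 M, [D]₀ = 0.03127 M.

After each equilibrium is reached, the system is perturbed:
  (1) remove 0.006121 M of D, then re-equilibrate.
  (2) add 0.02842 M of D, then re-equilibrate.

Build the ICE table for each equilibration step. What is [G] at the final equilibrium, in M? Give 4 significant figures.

Q₀ = 0.04363 vs Keq = 0.4311 ⇒ Q<K, forward
Step 1:
                  G         J         D
  Initial   0.02349     1.127   0.03127
  Change  -0.009952 -0.009952   0.01493
  Equil     0.01354     1.117    0.0462
  solve Keq expr → x = 0.004976; check Q = 0.4311
Then remove 0.006121 M of D.
Step 2:
                  G         J         D
  Initial   0.01354     1.117   0.04008
  Change  -0.001591 -0.001591  0.002386
  Equil     0.01195     1.115   0.04246
  solve Keq expr → x = 7.9549e-04; check Q = 0.4311
Then add 0.02842 M of D.
Step 3:
                  G         J         D
  Initial   0.01195     1.115   0.07088
  Change   0.007672  0.007672  -0.01151
  Equil     0.01962     1.123   0.05937
  solve Keq expr → x = -0.003836; check Q = 0.4311

[G]_eq = 0.01962 M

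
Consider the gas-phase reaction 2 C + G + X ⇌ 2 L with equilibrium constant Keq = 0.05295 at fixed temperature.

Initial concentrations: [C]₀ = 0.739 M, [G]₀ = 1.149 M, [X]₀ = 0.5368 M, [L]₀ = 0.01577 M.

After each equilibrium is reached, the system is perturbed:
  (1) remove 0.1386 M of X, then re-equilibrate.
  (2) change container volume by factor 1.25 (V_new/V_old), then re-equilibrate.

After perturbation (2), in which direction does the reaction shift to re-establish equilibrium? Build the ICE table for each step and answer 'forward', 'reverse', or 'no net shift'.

Q₀ = 7.3832e-04 vs Keq = 0.05295 ⇒ Q<K, forward
Step 1:
                  C         G         X         L
  init        0.739     1.149    0.5368   0.01577
  Δ        -0.09342  -0.04671  -0.04671   0.09342
  eq         0.6456     1.102    0.4901    0.1092
  solve Keq expr → x = 0.04671; check Q = 0.05295
Then remove 0.1386 M of X.
Step 2:
                  C         G         X         L
  init       0.6456     1.102    0.3515    0.1092
  Δ         0.01357  0.006787  0.006787  -0.01357
  eq         0.6592     1.109    0.3583   0.09561
  solve Keq expr → x = -0.006787; check Q = 0.05295
Then change container volume by factor 1.25 (V_new/V_old).
Step 3:
                  C         G         X         L
  init       0.5273    0.8873    0.2866   0.07649
  Δ         0.01287  0.006437  0.006437  -0.01287
  eq         0.5402    0.8937    0.2931   0.06362
  solve Keq expr → x = -0.006437; check Q = 0.05295

Direction: reverse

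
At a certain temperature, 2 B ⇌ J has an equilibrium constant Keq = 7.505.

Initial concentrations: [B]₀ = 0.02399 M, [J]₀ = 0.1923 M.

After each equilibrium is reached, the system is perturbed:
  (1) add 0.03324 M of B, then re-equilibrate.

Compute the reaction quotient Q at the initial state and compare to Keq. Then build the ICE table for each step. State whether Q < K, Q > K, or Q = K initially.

Q₀ = 334.1; Q > K (proceeds reverse)

Q₀ = 334.1 vs Keq = 7.505 ⇒ Q>K, reverse
Step 1:
                    B           J
  Initial     0.02399      0.1923
  Change        0.111    -0.05551
  Equil         0.135      0.1368
  solve Keq expr → x = -0.05551; check Q = 7.505
Then add 0.03324 M of B.
Step 2:
                    B           J
  Initial      0.1682      0.1368
  Change     -0.02679     0.01339
  Equil        0.1415      0.1502
  solve Keq expr → x = 0.01339; check Q = 7.505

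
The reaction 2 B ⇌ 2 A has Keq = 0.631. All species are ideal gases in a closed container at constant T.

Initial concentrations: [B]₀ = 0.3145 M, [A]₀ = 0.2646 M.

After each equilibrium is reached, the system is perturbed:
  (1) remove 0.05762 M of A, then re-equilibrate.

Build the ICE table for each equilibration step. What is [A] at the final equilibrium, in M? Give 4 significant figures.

Q₀ = 0.7078 vs Keq = 0.631 ⇒ Q>K, reverse
Step 1:
                    B           A
  Initial      0.3145      0.2646
  Change     0.008234   -0.008234
  Equil        0.3227      0.2564
  solve Keq expr → x = -0.004117; check Q = 0.631
Then remove 0.05762 M of A.
Step 2:
                    B           A
  Initial      0.3227      0.1987
  Change     -0.03211     0.03211
  Equil        0.2906      0.2309
  solve Keq expr → x = 0.01606; check Q = 0.631

[A]_eq = 0.2309 M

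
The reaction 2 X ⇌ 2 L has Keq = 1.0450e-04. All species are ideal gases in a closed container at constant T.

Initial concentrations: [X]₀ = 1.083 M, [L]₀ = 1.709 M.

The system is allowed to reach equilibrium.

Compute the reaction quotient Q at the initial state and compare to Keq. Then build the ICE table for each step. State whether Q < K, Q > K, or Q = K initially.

Q₀ = 2.49; Q > K (proceeds reverse)

Q₀ = 2.49 vs Keq = 1.0450e-04 ⇒ Q>K, reverse
Step 1:
                    X           L
  init          1.083       1.709
  Δ             1.681      -1.681
  eq            2.764     0.02825
  solve Keq expr → x = -0.8404; check Q = 1.0450e-04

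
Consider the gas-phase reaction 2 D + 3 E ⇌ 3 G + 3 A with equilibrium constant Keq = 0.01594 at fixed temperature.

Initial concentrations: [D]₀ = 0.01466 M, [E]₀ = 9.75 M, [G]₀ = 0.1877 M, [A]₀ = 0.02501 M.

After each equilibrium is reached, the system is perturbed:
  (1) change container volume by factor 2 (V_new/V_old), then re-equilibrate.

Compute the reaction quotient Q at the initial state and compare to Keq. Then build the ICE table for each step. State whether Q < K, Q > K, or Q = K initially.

Q₀ = 5.1934e-07; Q < K (proceeds forward)

Q₀ = 5.1934e-07 vs Keq = 0.01594 ⇒ Q<K, forward
Step 1:
                  D         E         G         A
  I         0.01466      9.75    0.1877   0.02501
  C        -0.01441  -0.02161   0.02161   0.02161
  E       2.5164e-04     9.728    0.2093   0.04662
  solve Keq expr → x = 0.007204; check Q = 0.01594
Then change container volume by factor 2 (V_new/V_old).
Step 2:
                  D         E         G         A
  I       1.2582e-04     4.864    0.1047   0.02331
  C       -3.6467e-05 -5.4701e-05 5.4701e-05 5.4701e-05
  E       8.9353e-05     4.864    0.1047   0.02337
  solve Keq expr → x = 1.8234e-05; check Q = 0.01594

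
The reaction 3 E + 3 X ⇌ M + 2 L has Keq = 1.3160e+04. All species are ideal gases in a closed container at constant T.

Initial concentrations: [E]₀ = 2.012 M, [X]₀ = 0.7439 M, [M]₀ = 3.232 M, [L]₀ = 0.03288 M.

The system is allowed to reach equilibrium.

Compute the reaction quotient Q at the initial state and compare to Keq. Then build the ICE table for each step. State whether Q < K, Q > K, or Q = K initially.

Q₀ = 0.001042 vs Keq = 1.3160e+04 ⇒ Q<K, forward
Step 1:
                    E           X           M           L
  I             2.012      0.7439       3.232     0.03288
  C           -0.7125     -0.7125      0.2375       0.475
  E               1.3     0.03141       3.469      0.5079
  solve Keq expr → x = 0.2375; check Q = 1.3160e+04

Q₀ = 0.001042; Q < K (proceeds forward)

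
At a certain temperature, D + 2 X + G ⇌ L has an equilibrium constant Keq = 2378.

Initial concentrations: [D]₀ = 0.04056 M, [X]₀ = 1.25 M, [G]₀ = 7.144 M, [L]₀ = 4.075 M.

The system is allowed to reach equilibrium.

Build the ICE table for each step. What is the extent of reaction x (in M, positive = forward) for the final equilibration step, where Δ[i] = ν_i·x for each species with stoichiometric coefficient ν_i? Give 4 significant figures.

x = 0.04038 M

Q₀ = 9.001 vs Keq = 2378 ⇒ Q<K, forward
Step 1:
                    D           X           G           L
  I           0.04056        1.25       7.144       4.075
  C          -0.04038    -0.08076    -0.04038     0.04038
  E        1.7820e-04       1.169       7.104       4.115
  solve Keq expr → x = 0.04038; check Q = 2378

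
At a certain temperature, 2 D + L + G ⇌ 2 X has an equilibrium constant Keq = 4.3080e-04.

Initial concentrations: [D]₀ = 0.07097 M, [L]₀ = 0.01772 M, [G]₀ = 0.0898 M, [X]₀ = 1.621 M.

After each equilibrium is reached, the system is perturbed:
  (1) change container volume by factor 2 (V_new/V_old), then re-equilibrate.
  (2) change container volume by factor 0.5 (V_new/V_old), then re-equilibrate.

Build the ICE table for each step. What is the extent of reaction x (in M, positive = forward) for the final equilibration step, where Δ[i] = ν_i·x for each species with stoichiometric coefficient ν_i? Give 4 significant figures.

x = 0.007197 M

Q₀ = 3.2785e+05 vs Keq = 4.3080e-04 ⇒ Q>K, reverse
Step 1:
                    D           L           G           X
  I           0.07097     0.01772      0.0898       1.621
  C             1.592      0.7959      0.7959      -1.592
  E             1.663      0.8136      0.8857     0.02929
  solve Keq expr → x = -0.7959; check Q = 4.3080e-04
Then change container volume by factor 2 (V_new/V_old).
Step 2:
                    D           L           G           X
  I            0.8313      0.4068      0.4428     0.01465
  C          0.007197    0.003599    0.003599   -0.007197
  E            0.8385      0.4104      0.4464     0.00745
  solve Keq expr → x = -0.003599; check Q = 4.3080e-04
Then change container volume by factor 0.5 (V_new/V_old).
Step 3:
                    D           L           G           X
  I             1.677      0.8208      0.8929      0.0149
  C          -0.01439   -0.007197   -0.007197     0.01439
  E             1.663      0.8136      0.8857     0.02929
  solve Keq expr → x = 0.007197; check Q = 4.3080e-04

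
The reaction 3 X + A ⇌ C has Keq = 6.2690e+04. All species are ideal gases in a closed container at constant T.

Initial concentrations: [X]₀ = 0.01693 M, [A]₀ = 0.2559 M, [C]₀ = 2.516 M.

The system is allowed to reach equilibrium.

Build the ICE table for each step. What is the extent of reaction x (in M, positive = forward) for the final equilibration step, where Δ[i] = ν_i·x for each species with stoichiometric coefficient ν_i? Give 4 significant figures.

Q₀ = 2.0261e+06 vs Keq = 6.2690e+04 ⇒ Q>K, reverse
Step 1:
                    X           A           C
  I           0.01693      0.2559       2.516
  C           0.03609     0.01203    -0.01203
  E           0.05302      0.2679       2.504
  solve Keq expr → x = -0.01203; check Q = 6.2690e+04

x = -0.01203 M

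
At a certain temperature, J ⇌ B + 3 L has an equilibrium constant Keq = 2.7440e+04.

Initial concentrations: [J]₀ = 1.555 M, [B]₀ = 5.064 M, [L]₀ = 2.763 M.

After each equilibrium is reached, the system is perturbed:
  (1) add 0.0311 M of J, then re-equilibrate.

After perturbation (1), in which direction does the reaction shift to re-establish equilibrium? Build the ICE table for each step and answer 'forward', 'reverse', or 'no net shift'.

Q₀ = 68.69 vs Keq = 2.7440e+04 ⇒ Q<K, forward
Step 1:
                    J           B           L
  init          1.555       5.064       2.763
  Δ            -1.467       1.467       4.402
  eq          0.08756       6.531       7.165
  solve Keq expr → x = 1.467; check Q = 2.7440e+04
Then add 0.0311 M of J.
Step 2:
                    J           B           L
  init         0.1187       6.531       7.165
  Δ          -0.02764     0.02764     0.08292
  eq          0.09102       6.559       7.248
  solve Keq expr → x = 0.02764; check Q = 2.7440e+04

Direction: forward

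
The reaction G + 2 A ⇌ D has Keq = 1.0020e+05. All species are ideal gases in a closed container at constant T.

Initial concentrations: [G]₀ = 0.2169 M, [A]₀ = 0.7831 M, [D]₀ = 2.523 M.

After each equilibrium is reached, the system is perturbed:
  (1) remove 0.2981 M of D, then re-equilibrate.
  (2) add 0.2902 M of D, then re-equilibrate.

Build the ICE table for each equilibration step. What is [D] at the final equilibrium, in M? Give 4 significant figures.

[D]_eq = 2.732 M

Q₀ = 18.97 vs Keq = 1.0020e+05 ⇒ Q<K, forward
Step 1:
                  G         A         D
  Initial    0.2169    0.7831     2.523
  Change    -0.2167   -0.4334    0.2167
  Equil   2.2352e-04    0.3497      2.74
  solve Keq expr → x = 0.2167; check Q = 1.0020e+05
Then remove 0.2981 M of D.
Step 2:
                  G         A         D
  Initial 2.2352e-04    0.3497     2.442
  Change  -2.4264e-05 -4.8528e-05 2.4264e-05
  Equil   1.9926e-04    0.3497     2.442
  solve Keq expr → x = 2.4264e-05; check Q = 1.0020e+05
Then add 0.2902 M of D.
Step 3:
                  G         A         D
  Initial 1.9926e-04    0.3497     2.732
  Change  2.3621e-05 4.7242e-05 -2.3621e-05
  Equil   2.2288e-04    0.3497     2.732
  solve Keq expr → x = -2.3621e-05; check Q = 1.0020e+05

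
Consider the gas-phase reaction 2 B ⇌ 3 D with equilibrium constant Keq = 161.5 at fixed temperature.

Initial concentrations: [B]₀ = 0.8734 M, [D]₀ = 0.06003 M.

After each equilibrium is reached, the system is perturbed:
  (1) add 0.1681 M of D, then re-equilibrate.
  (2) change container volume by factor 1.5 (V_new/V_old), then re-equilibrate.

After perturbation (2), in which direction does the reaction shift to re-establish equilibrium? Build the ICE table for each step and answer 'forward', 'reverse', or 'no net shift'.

Direction: forward

Q₀ = 2.8358e-04 vs Keq = 161.5 ⇒ Q<K, forward
Step 1:
                  B         D
  init       0.8734   0.06003
  Δ         -0.7683     1.153
  eq         0.1051     1.213
  solve Keq expr → x = 0.3842; check Q = 161.5
Then add 0.1681 M of D.
Step 2:
                  B         D
  init       0.1051     1.381
  Δ         0.01872  -0.02807
  eq         0.1238     1.353
  solve Keq expr → x = -0.009358; check Q = 161.5
Then change container volume by factor 1.5 (V_new/V_old).
Step 3:
                  B         D
  init      0.08252    0.9017
  Δ        -0.01295   0.01943
  eq        0.06957    0.9211
  solve Keq expr → x = 0.006477; check Q = 161.5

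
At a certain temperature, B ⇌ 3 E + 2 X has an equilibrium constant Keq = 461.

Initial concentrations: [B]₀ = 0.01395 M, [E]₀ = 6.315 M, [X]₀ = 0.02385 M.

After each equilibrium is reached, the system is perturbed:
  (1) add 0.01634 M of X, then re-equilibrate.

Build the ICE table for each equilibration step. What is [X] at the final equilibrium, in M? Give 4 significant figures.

[X]_eq = 0.0636 M

Q₀ = 10.27 vs Keq = 461 ⇒ Q<K, forward
Step 1:
                    B           E           X
  init        0.01395       6.315     0.02385
  Δ          -0.01261     0.03783     0.02522
  eq         0.001339       6.353     0.04907
  solve Keq expr → x = 0.01261; check Q = 461
Then add 0.01634 M of X.
Step 2:
                    B           E           X
  init       0.001339       6.353     0.06541
  Δ        9.0730e-04   -0.002722   -0.001815
  eq         0.002247        6.35      0.0636
  solve Keq expr → x = -9.0730e-04; check Q = 461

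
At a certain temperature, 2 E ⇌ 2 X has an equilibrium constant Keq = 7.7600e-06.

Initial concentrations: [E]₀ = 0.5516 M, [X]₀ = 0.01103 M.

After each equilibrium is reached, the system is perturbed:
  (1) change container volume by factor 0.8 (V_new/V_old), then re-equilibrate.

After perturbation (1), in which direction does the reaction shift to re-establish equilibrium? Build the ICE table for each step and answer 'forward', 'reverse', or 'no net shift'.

Direction: no net shift

Q₀ = 3.9985e-04 vs Keq = 7.7600e-06 ⇒ Q>K, reverse
Step 1:
                  E         X
  I          0.5516   0.01103
  C        0.009467 -0.009467
  E          0.5611  0.001563
  solve Keq expr → x = -0.004734; check Q = 7.7600e-06
Then change container volume by factor 0.8 (V_new/V_old).
Step 2:
                  E         X
  I          0.7013  0.001954
  C               0         0
  E          0.7013  0.001954
  solve Keq expr → x = 0; check Q = 7.7600e-06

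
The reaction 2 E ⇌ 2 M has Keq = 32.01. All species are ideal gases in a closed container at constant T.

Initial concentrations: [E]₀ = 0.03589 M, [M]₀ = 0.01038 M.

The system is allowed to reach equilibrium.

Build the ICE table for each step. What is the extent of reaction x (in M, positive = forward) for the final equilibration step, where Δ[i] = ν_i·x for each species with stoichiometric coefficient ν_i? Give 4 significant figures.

Q₀ = 0.08365 vs Keq = 32.01 ⇒ Q<K, forward
Step 1:
                  E         M
  I         0.03589   0.01038
  C        -0.02894   0.02894
  E         0.00695   0.03932
  solve Keq expr → x = 0.01447; check Q = 32.01

x = 0.01447 M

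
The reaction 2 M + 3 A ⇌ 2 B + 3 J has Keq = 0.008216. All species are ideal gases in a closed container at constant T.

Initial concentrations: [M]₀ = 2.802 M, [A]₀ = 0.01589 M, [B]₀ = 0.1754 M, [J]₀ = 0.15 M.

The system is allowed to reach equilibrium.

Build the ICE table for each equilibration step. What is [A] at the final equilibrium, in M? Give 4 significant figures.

[A]_eq = 0.06666 M

Q₀ = 3.296 vs Keq = 0.008216 ⇒ Q>K, reverse
Step 1:
                    M           A           B           J
  init          2.802     0.01589      0.1754        0.15
  Δ           0.03385     0.05077    -0.03385    -0.05077
  eq            2.836     0.06666      0.1416     0.09923
  solve Keq expr → x = -0.01692; check Q = 0.008216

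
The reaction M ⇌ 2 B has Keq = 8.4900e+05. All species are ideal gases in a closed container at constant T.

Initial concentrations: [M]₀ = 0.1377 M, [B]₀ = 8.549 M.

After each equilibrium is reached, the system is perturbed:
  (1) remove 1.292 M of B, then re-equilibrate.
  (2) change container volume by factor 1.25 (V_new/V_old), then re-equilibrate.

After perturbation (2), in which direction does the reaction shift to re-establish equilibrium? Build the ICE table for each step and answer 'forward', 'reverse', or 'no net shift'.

Q₀ = 530.8 vs Keq = 8.4900e+05 ⇒ Q<K, forward
Step 1:
                    M           B
  init         0.1377       8.549
  Δ           -0.1376      0.2752
  eq       9.1716e-05       8.824
  solve Keq expr → x = 0.1376; check Q = 8.4900e+05
Then remove 1.292 M of B.
Step 2:
                    M           B
  init     9.1716e-05       7.532
  Δ       -2.4890e-05  4.9780e-05
  eq       6.6826e-05       7.532
  solve Keq expr → x = 2.4890e-05; check Q = 8.4900e+05
Then change container volume by factor 1.25 (V_new/V_old).
Step 3:
                    M           B
  init     5.3461e-05       6.026
  Δ       -1.0692e-05  2.1384e-05
  eq       4.2769e-05       6.026
  solve Keq expr → x = 1.0692e-05; check Q = 8.4900e+05

Direction: forward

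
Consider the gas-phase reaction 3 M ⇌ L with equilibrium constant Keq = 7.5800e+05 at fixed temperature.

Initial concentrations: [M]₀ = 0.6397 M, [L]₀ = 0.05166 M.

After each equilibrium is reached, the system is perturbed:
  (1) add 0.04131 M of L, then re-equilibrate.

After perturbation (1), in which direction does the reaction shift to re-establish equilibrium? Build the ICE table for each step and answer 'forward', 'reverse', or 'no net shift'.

Direction: reverse

Q₀ = 0.1973 vs Keq = 7.5800e+05 ⇒ Q<K, forward
Step 1:
                   M          L
  I           0.6397    0.05166
  C          -0.6327     0.2109
  E         0.007023     0.2626
  solve Keq expr → x = 0.2109; check Q = 7.5800e+05
Then add 0.04131 M of L.
Step 2:
                   M          L
  I         0.007023     0.3039
  C       3.4960e-04 -1.1653e-04
  E         0.007372     0.3037
  solve Keq expr → x = -1.1653e-04; check Q = 7.5800e+05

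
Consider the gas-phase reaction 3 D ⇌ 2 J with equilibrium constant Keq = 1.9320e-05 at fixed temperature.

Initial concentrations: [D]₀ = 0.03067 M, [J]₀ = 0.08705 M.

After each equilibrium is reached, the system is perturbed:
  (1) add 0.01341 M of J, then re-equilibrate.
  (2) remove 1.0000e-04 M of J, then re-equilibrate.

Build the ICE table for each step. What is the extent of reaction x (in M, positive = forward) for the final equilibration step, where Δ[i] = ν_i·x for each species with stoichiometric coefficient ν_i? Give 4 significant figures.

Q₀ = 262.7 vs Keq = 1.9320e-05 ⇒ Q>K, reverse
Step 1:
                    D           J
  I           0.03067     0.08705
  C            0.1301    -0.08677
  E            0.1608  2.8347e-04
  solve Keq expr → x = -0.04338; check Q = 1.9320e-05
Then add 0.01341 M of J.
Step 2:
                    D           J
  I            0.1608     0.01369
  C           0.02003    -0.01336
  E            0.1809  3.3806e-04
  solve Keq expr → x = -0.006678; check Q = 1.9320e-05
Then remove 1.0000e-04 M of J.
Step 3:
                    D           J
  I            0.1809  2.3806e-04
  C       -1.4937e-04  9.9581e-05
  E            0.1807  3.3764e-04
  solve Keq expr → x = 4.9791e-05; check Q = 1.9320e-05

x = 4.9791e-05 M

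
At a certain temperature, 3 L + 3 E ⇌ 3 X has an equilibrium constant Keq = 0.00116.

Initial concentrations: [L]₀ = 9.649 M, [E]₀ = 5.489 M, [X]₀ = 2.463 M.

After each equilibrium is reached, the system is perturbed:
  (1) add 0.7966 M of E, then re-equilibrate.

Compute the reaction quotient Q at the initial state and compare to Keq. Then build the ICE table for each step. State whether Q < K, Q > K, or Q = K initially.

Q₀ = 1.0057e-04; Q < K (proceeds forward)

Q₀ = 1.0057e-04 vs Keq = 0.00116 ⇒ Q<K, forward
Step 1:
                  L         E         X
  Initial     9.649     5.489     2.463
  Change     -1.262    -1.262     1.262
  Equil       8.387     4.227     3.725
  solve Keq expr → x = 0.4207; check Q = 0.00116
Then add 0.7966 M of E.
Step 2:
                  L         E         X
  Initial     8.387     5.024     3.725
  Change    -0.2952   -0.2952    0.2952
  Equil       8.092     4.728      4.02
  solve Keq expr → x = 0.0984; check Q = 0.00116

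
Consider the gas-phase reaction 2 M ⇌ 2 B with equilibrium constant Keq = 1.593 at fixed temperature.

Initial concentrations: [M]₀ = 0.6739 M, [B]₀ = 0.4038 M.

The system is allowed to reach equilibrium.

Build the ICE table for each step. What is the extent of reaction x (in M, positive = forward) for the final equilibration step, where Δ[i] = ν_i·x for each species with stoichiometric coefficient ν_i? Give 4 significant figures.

Q₀ = 0.359 vs Keq = 1.593 ⇒ Q<K, forward
Step 1:
                   M          B
  Initial     0.6739     0.4038
  Change     -0.1975     0.1975
  Equil       0.4764     0.6013
  solve Keq expr → x = 0.09875; check Q = 1.593

x = 0.09875 M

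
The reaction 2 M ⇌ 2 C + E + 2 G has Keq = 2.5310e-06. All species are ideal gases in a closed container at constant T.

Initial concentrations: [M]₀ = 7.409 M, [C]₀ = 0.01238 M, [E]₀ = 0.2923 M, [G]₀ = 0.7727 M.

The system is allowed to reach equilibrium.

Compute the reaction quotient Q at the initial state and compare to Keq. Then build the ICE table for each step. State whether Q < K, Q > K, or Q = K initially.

Q₀ = 4.8727e-07 vs Keq = 2.5310e-06 ⇒ Q<K, forward
Step 1:
                   M          C          E          G
  I            7.409    0.01238     0.2923     0.7727
  C          -0.0149     0.0149    0.00745     0.0149
  E            7.394    0.02728     0.2998     0.7876
  solve Keq expr → x = 0.00745; check Q = 2.5310e-06

Q₀ = 4.8727e-07; Q < K (proceeds forward)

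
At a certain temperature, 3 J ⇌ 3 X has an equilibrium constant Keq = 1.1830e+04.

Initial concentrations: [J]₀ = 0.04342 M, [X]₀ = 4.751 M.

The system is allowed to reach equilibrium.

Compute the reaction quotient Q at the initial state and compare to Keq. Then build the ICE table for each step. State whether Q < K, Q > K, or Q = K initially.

Q₀ = 1.3100e+06 vs Keq = 1.1830e+04 ⇒ Q>K, reverse
Step 1:
                    J           X
  init        0.04342       4.751
  Δ            0.1581     -0.1581
  eq           0.2016       4.593
  solve Keq expr → x = -0.05272; check Q = 1.1830e+04

Q₀ = 1.3100e+06; Q > K (proceeds reverse)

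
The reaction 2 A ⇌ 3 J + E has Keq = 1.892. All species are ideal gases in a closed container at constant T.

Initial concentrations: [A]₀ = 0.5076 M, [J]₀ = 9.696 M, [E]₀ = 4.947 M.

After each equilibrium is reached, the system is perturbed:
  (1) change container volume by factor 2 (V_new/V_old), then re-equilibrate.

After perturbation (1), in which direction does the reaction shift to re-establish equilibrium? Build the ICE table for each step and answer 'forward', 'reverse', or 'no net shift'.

Q₀ = 1.7502e+04 vs Keq = 1.892 ⇒ Q>K, reverse
Step 1:
                   A          J          E
  Initial     0.5076      9.696      4.947
  Change       4.672     -7.007     -2.336
  Equil        5.179      2.689      2.611
  solve Keq expr → x = -2.336; check Q = 1.892
Then change container volume by factor 2 (V_new/V_old).
Step 2:
                   A          J          E
  Initial       2.59      1.344      1.306
  Change     -0.3448     0.5172     0.1724
  Equil        2.245      1.862      1.478
  solve Keq expr → x = 0.1724; check Q = 1.892

Direction: forward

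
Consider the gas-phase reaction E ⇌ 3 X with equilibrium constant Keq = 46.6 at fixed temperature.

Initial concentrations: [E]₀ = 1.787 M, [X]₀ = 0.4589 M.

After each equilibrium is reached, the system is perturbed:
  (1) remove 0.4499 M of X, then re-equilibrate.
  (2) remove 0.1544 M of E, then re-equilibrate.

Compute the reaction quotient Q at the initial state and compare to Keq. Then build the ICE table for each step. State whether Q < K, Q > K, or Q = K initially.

Q₀ = 0.05408; Q < K (proceeds forward)

Q₀ = 0.05408 vs Keq = 46.6 ⇒ Q<K, forward
Step 1:
                  E         X
  I           1.787    0.4589
  C         -0.9689     2.907
  E          0.8181     3.366
  solve Keq expr → x = 0.9689; check Q = 46.6
Then remove 0.4499 M of X.
Step 2:
                  E         X
  I          0.8181     2.916
  C         -0.1015    0.3045
  E          0.7166      3.22
  solve Keq expr → x = 0.1015; check Q = 46.6
Then remove 0.1544 M of E.
Step 3:
                  E         X
  I          0.5622      3.22
  C         0.05315   -0.1594
  E          0.6153     3.061
  solve Keq expr → x = -0.05315; check Q = 46.6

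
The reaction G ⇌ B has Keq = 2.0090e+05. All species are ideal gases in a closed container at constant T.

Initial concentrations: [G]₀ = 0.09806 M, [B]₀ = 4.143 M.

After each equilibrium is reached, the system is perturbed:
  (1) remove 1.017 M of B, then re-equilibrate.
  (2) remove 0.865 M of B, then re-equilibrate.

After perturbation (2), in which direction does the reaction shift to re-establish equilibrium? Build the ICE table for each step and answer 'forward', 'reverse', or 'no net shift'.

Direction: forward

Q₀ = 42.25 vs Keq = 2.0090e+05 ⇒ Q<K, forward
Step 1:
                   G          B
  I          0.09806      4.143
  C         -0.09804    0.09804
  E       2.1110e-05      4.241
  solve Keq expr → x = 0.09804; check Q = 2.0090e+05
Then remove 1.017 M of B.
Step 2:
                   G          B
  I       2.1110e-05      3.224
  C       -5.0622e-06 5.0622e-06
  E       1.6048e-05      3.224
  solve Keq expr → x = 5.0622e-06; check Q = 2.0090e+05
Then remove 0.865 M of B.
Step 3:
                   G          B
  I       1.6048e-05      2.359
  C       -4.3056e-06 4.3056e-06
  E       1.1742e-05      2.359
  solve Keq expr → x = 4.3056e-06; check Q = 2.0090e+05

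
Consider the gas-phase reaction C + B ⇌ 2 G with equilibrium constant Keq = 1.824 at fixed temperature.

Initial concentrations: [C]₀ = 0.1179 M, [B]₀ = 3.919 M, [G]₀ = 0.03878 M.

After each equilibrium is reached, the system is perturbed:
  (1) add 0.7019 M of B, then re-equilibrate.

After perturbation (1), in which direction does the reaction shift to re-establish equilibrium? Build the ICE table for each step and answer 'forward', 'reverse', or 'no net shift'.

Q₀ = 0.003255 vs Keq = 1.824 ⇒ Q<K, forward
Step 1:
                   C          B          G
  init        0.1179      3.919    0.03878
  Δ          -0.1085    -0.1085      0.217
  eq        0.009411      3.811     0.2558
  solve Keq expr → x = 0.1085; check Q = 1.824
Then add 0.7019 M of B.
Step 2:
                   C          B          G
  init      0.009411      4.512     0.2558
  Δ        -0.001299  -0.001299   0.002599
  eq        0.008112      4.511     0.2584
  solve Keq expr → x = 0.001299; check Q = 1.824

Direction: forward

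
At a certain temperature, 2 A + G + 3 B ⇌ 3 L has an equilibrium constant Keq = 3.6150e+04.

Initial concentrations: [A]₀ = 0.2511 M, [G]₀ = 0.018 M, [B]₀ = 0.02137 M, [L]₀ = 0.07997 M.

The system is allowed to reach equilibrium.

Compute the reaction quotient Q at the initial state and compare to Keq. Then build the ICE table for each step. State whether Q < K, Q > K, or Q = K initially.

Q₀ = 4.6174e+04 vs Keq = 3.6150e+04 ⇒ Q>K, reverse
Step 1:
                  A         G         B         L
  Initial    0.2511     0.018   0.02137   0.07997
  Change  8.2453e-04 4.1227e-04  0.001237 -0.001237
  Equil      0.2519   0.01841   0.02261   0.07873
  solve Keq expr → x = -4.1227e-04; check Q = 3.6150e+04

Q₀ = 4.6174e+04; Q > K (proceeds reverse)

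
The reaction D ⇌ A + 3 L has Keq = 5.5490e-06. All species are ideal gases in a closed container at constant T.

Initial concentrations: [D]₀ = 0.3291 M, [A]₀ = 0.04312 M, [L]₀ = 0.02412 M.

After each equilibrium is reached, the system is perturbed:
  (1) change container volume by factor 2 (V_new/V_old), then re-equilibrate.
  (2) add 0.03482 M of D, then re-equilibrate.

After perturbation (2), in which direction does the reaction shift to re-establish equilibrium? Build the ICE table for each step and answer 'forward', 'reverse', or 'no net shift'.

Direction: forward

Q₀ = 1.8386e-06 vs Keq = 5.5490e-06 ⇒ Q<K, forward
Step 1:
                  D         A         L
  Initial    0.3291   0.04312   0.02412
  Change  -0.003262  0.003262  0.009787
  Equil      0.3258   0.04638   0.03391
  solve Keq expr → x = 0.003262; check Q = 5.5490e-06
Then change container volume by factor 2 (V_new/V_old).
Step 2:
                  D         A         L
  Initial    0.1629   0.02319   0.01695
  Change  -0.004851  0.004851   0.01455
  Equil      0.1581   0.02804   0.03151
  solve Keq expr → x = 0.004851; check Q = 5.5490e-06
Then add 0.03482 M of D.
Step 3:
                  D         A         L
  Initial    0.1929   0.02804   0.03151
  Change  -6.2622e-04 6.2622e-04  0.001879
  Equil      0.1923   0.02867   0.03339
  solve Keq expr → x = 6.2622e-04; check Q = 5.5490e-06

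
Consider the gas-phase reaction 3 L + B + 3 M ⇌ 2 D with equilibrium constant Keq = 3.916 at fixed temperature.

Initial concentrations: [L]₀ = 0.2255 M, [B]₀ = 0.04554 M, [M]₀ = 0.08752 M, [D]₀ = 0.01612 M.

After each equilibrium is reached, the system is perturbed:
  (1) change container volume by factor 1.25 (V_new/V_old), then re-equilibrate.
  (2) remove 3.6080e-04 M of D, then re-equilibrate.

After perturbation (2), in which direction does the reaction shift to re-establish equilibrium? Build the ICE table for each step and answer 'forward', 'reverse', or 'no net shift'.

Direction: forward

Q₀ = 742.3 vs Keq = 3.916 ⇒ Q>K, reverse
Step 1:
                    L           B           M           D
  Initial      0.2255     0.04554     0.08752     0.01612
  Change      0.02119    0.007063     0.02119    -0.01413
  Equil        0.2467      0.0526      0.1087    0.001993
  solve Keq expr → x = -0.007063; check Q = 3.916
Then change container volume by factor 1.25 (V_new/V_old).
Step 2:
                    L           B           M           D
  Initial      0.1974     0.04208     0.08697    0.001595
  Change   9.8353e-04  3.2784e-04  9.8353e-04 -6.5568e-04
  Equil        0.1983     0.04241     0.08795  9.3891e-04
  solve Keq expr → x = -3.2784e-04; check Q = 3.916
Then remove 3.6080e-04 M of D.
Step 3:
                    L           B           M           D
  Initial      0.1983     0.04241     0.08795  5.7811e-04
  Change  -5.2038e-04 -1.7346e-04 -5.2038e-04  3.4692e-04
  Equil        0.1978     0.04224     0.08743  9.2503e-04
  solve Keq expr → x = 1.7346e-04; check Q = 3.916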